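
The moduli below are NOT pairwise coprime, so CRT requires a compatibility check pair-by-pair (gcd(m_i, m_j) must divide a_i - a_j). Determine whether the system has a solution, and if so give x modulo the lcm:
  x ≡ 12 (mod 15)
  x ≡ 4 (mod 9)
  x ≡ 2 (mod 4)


Moduli 15, 9, 4 are not pairwise coprime, so CRT works modulo lcm(m_i) when all pairwise compatibility conditions hold.
Pairwise compatibility: gcd(m_i, m_j) must divide a_i - a_j for every pair.
Merge one congruence at a time:
  Start: x ≡ 12 (mod 15).
  Combine with x ≡ 4 (mod 9): gcd(15, 9) = 3, and 4 - 12 = -8 is NOT divisible by 3.
    ⇒ system is inconsistent (no integer solution).

No solution (the system is inconsistent).


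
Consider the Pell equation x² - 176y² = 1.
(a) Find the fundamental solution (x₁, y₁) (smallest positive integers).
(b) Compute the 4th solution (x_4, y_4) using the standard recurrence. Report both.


Step 1: Find the fundamental solution (x₁, y₁) of x² - 176y² = 1.
  Expand √176 as a continued fraction. a₀ = ⌊√176⌋ = 13; iterate m_{k+1} = d_k·a_k − m_k, d_{k+1} = (176 − m_{k+1}²)/d_k, a_{k+1} = ⌊(a₀ + m_{k+1})/d_{k+1}⌋ (starting m₀ = 0, d₀ = 1), with convergents p_k = a_k·p_{k-1} + p_{k-2}, q_k = a_k·q_{k-1} + q_{k-2} (p₋₁ = 1, q₋₁ = 0):
  k = 0: a₀ = 13; p₀/q₀ = 13/1; p₀² − 176·q₀² = 169 − 176 = -7.
  k = 1: m = 13, d = 7, a = ⌊(13 + 13)/7⌋ = 3; p/q = (3·13 + 1)/(3·1 + 0) = 40/3; p² − 176·q² = 1600 − 1584 = 16.
  k = 2: m = 8, d = 16, a = ⌊(13 + 8)/16⌋ = 1; p/q = (1·40 + 13)/(1·3 + 1) = 53/4; p² − 176·q² = 2809 − 2816 = -7.
  k = 3: m = 8, d = 7, a = ⌊(13 + 8)/7⌋ = 3; p/q = (3·53 + 40)/(3·4 + 3) = 199/15; p² − 176·q² = 39601 − 39600 = 1.
  The first convergent with p² − 176·q² = 1 gives the fundamental solution (x₁, y₁) = (199, 15).
Step 2: Apply the recurrence (x_{n+1}, y_{n+1}) = (x₁x_n + 176y₁y_n, x₁y_n + y₁x_n) repeatedly.
  From (x_1, y_1) = (199, 15): x_2 = 199·199 + 176·15·15 = 79201; y_2 = 199·15 + 15·199 = 5970.
  From (x_2, y_2) = (79201, 5970): x_3 = 199·79201 + 176·15·5970 = 31521799; y_3 = 199·5970 + 15·79201 = 2376045.
  From (x_3, y_3) = (31521799, 2376045): x_4 = 199·31521799 + 176·15·2376045 = 12545596801; y_4 = 199·2376045 + 15·31521799 = 945659940.
Step 3: Verify x_4² - 176·y_4² = 157391999093261433601 - 157391999093261433600 = 1 (should be 1). ✓

(x_1, y_1) = (199, 15); (x_4, y_4) = (12545596801, 945659940).


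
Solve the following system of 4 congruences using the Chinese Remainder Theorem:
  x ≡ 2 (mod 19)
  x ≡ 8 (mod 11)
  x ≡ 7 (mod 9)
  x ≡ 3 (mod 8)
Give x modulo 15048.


Product of moduli M = 19 · 11 · 9 · 8 = 15048.
Merge one congruence at a time:
  Start: x ≡ 2 (mod 19).
  Combine with x ≡ 8 (mod 11); new modulus lcm = 209.
    Write x = 2 + 19·t and substitute into x ≡ 8 (mod 11): 19·t ≡ 8 − 2 = 6 (mod 11).
    Reduce coefficients mod 11: 8·t ≡ 6 (mod 11).
    The inverse of 8 mod 11 is 7 (since 8·7 = 56 = 5·11 + 1), so t ≡ 7·6 = 42 ≡ 9 (mod 11).
    Then x = 2 + 19·9 = 173, valid modulo lcm(19, 11) = 209: x ≡ 173 (mod 209).
  Combine with x ≡ 7 (mod 9); new modulus lcm = 1881.
    Write x = 173 + 209·t and substitute into x ≡ 7 (mod 9): 209·t ≡ 7 − 173 = -166 (mod 9).
    Reduce coefficients mod 9: 2·t ≡ 5 (mod 9).
    The inverse of 2 mod 9 is 5 (since 2·5 = 10 = 1·9 + 1), so t ≡ 5·5 = 25 ≡ 7 (mod 9).
    Then x = 173 + 209·7 = 1636, valid modulo lcm(209, 9) = 1881: x ≡ 1636 (mod 1881).
  Combine with x ≡ 3 (mod 8); new modulus lcm = 15048.
    Write x = 1636 + 1881·t and substitute into x ≡ 3 (mod 8): 1881·t ≡ 3 − 1636 = -1633 (mod 8).
    Reduce coefficients mod 8: 1·t ≡ 7 (mod 8).
    So t ≡ 7 (mod 8).
    Then x = 1636 + 1881·7 = 14803, valid modulo lcm(1881, 8) = 15048: x ≡ 14803 (mod 15048).
Verify against each original: 14803 mod 19 = 2, 14803 mod 11 = 8, 14803 mod 9 = 7, 14803 mod 8 = 3.

x ≡ 14803 (mod 15048).


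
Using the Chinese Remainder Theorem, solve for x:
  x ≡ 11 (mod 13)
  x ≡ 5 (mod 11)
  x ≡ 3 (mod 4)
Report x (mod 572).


Moduli 13, 11, 4 are pairwise coprime; by CRT there is a unique solution modulo M = 13 · 11 · 4 = 572.
Solve pairwise, accumulating the modulus:
  Start with x ≡ 11 (mod 13).
  Combine with x ≡ 5 (mod 11): since gcd(13, 11) = 1, we get a unique residue mod 143.
    Write x = 11 + 13·t and substitute into x ≡ 5 (mod 11): 13·t ≡ 5 − 11 = -6 (mod 11).
    Reduce coefficients mod 11: 2·t ≡ 5 (mod 11).
    The inverse of 2 mod 11 is 6 (since 2·6 = 12 = 1·11 + 1), so t ≡ 6·5 = 30 ≡ 8 (mod 11).
    Then x = 11 + 13·8 = 115, valid modulo lcm(13, 11) = 143: x ≡ 115 (mod 143).
  Combine with x ≡ 3 (mod 4): since gcd(143, 4) = 1, we get a unique residue mod 572.
    Write x = 115 + 143·t and substitute into x ≡ 3 (mod 4): 143·t ≡ 3 − 115 = -112 (mod 4).
    Reduce coefficients mod 4: 3·t ≡ 0 (mod 4).
    The inverse of 3 mod 4 is 3 (since 3·3 = 9 = 2·4 + 1), so t ≡ 3·0 = 0 ≡ 0 (mod 4).
    Then x = 115 + 143·0 = 115, valid modulo lcm(143, 4) = 572: x ≡ 115 (mod 572).
Verify: 115 mod 13 = 11 ✓, 115 mod 11 = 5 ✓, 115 mod 4 = 3 ✓.

x ≡ 115 (mod 572).


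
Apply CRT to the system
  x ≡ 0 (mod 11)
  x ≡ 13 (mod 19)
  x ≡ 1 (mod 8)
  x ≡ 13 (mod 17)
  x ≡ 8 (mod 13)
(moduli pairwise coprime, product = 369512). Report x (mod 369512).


Product of moduli M = 11 · 19 · 8 · 17 · 13 = 369512.
Merge one congruence at a time:
  Start: x ≡ 0 (mod 11).
  Combine with x ≡ 13 (mod 19); new modulus lcm = 209.
    Write x = 0 + 11·t and substitute into x ≡ 13 (mod 19): 11·t ≡ 13 − 0 = 13 (mod 19).
    The inverse of 11 mod 19 is 7 (since 11·7 = 77 = 4·19 + 1), so t ≡ 7·13 = 91 ≡ 15 (mod 19).
    Then x = 0 + 11·15 = 165, valid modulo lcm(11, 19) = 209: x ≡ 165 (mod 209).
  Combine with x ≡ 1 (mod 8); new modulus lcm = 1672.
    Write x = 165 + 209·t and substitute into x ≡ 1 (mod 8): 209·t ≡ 1 − 165 = -164 (mod 8).
    Reduce coefficients mod 8: 1·t ≡ 4 (mod 8).
    So t ≡ 4 (mod 8).
    Then x = 165 + 209·4 = 1001, valid modulo lcm(209, 8) = 1672: x ≡ 1001 (mod 1672).
  Combine with x ≡ 13 (mod 17); new modulus lcm = 28424.
    Write x = 1001 + 1672·t and substitute into x ≡ 13 (mod 17): 1672·t ≡ 13 − 1001 = -988 (mod 17).
    Reduce coefficients mod 17: 6·t ≡ 15 (mod 17).
    The inverse of 6 mod 17 is 3 (since 6·3 = 18 = 1·17 + 1), so t ≡ 3·15 = 45 ≡ 11 (mod 17).
    Then x = 1001 + 1672·11 = 19393, valid modulo lcm(1672, 17) = 28424: x ≡ 19393 (mod 28424).
  Combine with x ≡ 8 (mod 13); new modulus lcm = 369512.
    Write x = 19393 + 28424·t and substitute into x ≡ 8 (mod 13): 28424·t ≡ 8 − 19393 = -19385 (mod 13).
    Reduce coefficients mod 13: 6·t ≡ 11 (mod 13).
    The inverse of 6 mod 13 is 11 (since 6·11 = 66 = 5·13 + 1), so t ≡ 11·11 = 121 ≡ 4 (mod 13).
    Then x = 19393 + 28424·4 = 133089, valid modulo lcm(28424, 13) = 369512: x ≡ 133089 (mod 369512).
Verify against each original: 133089 mod 11 = 0, 133089 mod 19 = 13, 133089 mod 8 = 1, 133089 mod 17 = 13, 133089 mod 13 = 8.

x ≡ 133089 (mod 369512).


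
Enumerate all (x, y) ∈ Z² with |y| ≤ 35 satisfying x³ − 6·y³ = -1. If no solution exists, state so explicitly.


The equation is x³ - 6y³ = -1. For fixed y, x³ = 6·y³ − 1, so a solution requires the RHS to be a perfect cube.
Strategy: iterate y from -35 to 35, compute RHS = 6·y³ − 1, and check whether it is a (positive or negative) perfect cube.
Check small values of y:
  y = 0: RHS = -1 = (-1)³ ⇒ x = -1 works.
  y = 1: RHS = 5 is not a perfect cube.
  y = -1: RHS = -7 is not a perfect cube.
  y = 2: RHS = 47 is not a perfect cube.
  y = -2: RHS = -49 is not a perfect cube.
  y = 3: RHS = 161 is not a perfect cube.
  y = -3: RHS = -163 is not a perfect cube.
Continuing the search up to |y| = 35 finds no further solutions beyond those listed.
Collected solutions: (-1, 0).

Solutions (with |y| ≤ 35): (-1, 0).


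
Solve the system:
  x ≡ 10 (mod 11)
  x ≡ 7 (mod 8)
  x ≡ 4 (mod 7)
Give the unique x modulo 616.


Moduli 11, 8, 7 are pairwise coprime; by CRT there is a unique solution modulo M = 11 · 8 · 7 = 616.
Solve pairwise, accumulating the modulus:
  Start with x ≡ 10 (mod 11).
  Combine with x ≡ 7 (mod 8): since gcd(11, 8) = 1, we get a unique residue mod 88.
    Write x = 10 + 11·t and substitute into x ≡ 7 (mod 8): 11·t ≡ 7 − 10 = -3 (mod 8).
    Reduce coefficients mod 8: 3·t ≡ 5 (mod 8).
    The inverse of 3 mod 8 is 3 (since 3·3 = 9 = 1·8 + 1), so t ≡ 3·5 = 15 ≡ 7 (mod 8).
    Then x = 10 + 11·7 = 87, valid modulo lcm(11, 8) = 88: x ≡ 87 (mod 88).
  Combine with x ≡ 4 (mod 7): since gcd(88, 7) = 1, we get a unique residue mod 616.
    Write x = 87 + 88·t and substitute into x ≡ 4 (mod 7): 88·t ≡ 4 − 87 = -83 (mod 7).
    Reduce coefficients mod 7: 4·t ≡ 1 (mod 7).
    The inverse of 4 mod 7 is 2 (since 4·2 = 8 = 1·7 + 1), so t ≡ 2·1 = 2 ≡ 2 (mod 7).
    Then x = 87 + 88·2 = 263, valid modulo lcm(88, 7) = 616: x ≡ 263 (mod 616).
Verify: 263 mod 11 = 10 ✓, 263 mod 8 = 7 ✓, 263 mod 7 = 4 ✓.

x ≡ 263 (mod 616).


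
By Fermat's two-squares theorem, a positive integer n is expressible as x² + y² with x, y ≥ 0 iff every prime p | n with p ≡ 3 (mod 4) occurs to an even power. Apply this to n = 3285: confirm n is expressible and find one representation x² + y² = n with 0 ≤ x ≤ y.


Step 1: Factor n = 3285 = 3^2 · 5 · 73.
Step 2: Check the mod-4 condition on each prime factor: 3 ≡ 3 (mod 4), exponent 2 (must be even); 5 ≡ 1 (mod 4), exponent 1; 73 ≡ 1 (mod 4), exponent 1.
All primes ≡ 3 (mod 4) appear to even exponent (or don't appear), so by the two-squares theorem n IS expressible as a sum of two squares.
Step 3: Build a representation. Group n = k² · m with k = 3 and m = 5 · 73 = 365 (a product of primes ≡ 1 (mod 4)); a representation of m scales to one of n via (k·x)² + (k·y)² = k²(x² + y²). Each prime p ≡ 1 (mod 4) is itself a sum of two squares; find a² by testing p − a² for a perfect square:
  5: 5 − 1² = 4 = 2² ⇒ 5 = 1² + 2².
  73: 73 − 1² = 72, 73 − 2² = 69, 73 − 3² = 64 = 8² ⇒ 73 = 3² + 8².
  Combine using the Brahmagupta–Fibonacci identity (a² + b²)(c² + d²) = (ac − bd)² + (ad + bc)² = (ac + bd)² + (ad − bc)²:
  5 · 73 = 365: from (1² + 2²)(3² + 8²), take (1·3 − 2·8, 1·8 + 2·3) = (3 − 16, 8 + 6) = (-13, 14); dropping signs (only squares matter) gives (13, 14); check 13² + 14² = 169 + 196 = 365 ✓.
  Scale by k = 3: (3·13, 3·14) = (39, 42).
Step 4: Order so x ≤ y and verify: 39² + 42² = 1521 + 1764 = 3285 = n. ✓

n = 3285 = 39² + 42² (one valid representation with x ≤ y).


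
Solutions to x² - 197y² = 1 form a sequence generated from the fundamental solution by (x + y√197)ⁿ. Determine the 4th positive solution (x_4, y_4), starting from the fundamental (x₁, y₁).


Step 1: Find the fundamental solution (x₁, y₁) of x² - 197y² = 1.
  Expand √197 as a continued fraction. a₀ = ⌊√197⌋ = 14; iterate m_{k+1} = d_k·a_k − m_k, d_{k+1} = (197 − m_{k+1}²)/d_k, a_{k+1} = ⌊(a₀ + m_{k+1})/d_{k+1}⌋ (starting m₀ = 0, d₀ = 1), with convergents p_k = a_k·p_{k-1} + p_{k-2}, q_k = a_k·q_{k-1} + q_{k-2} (p₋₁ = 1, q₋₁ = 0):
  k = 0: a₀ = 14; p₀/q₀ = 14/1; p₀² − 197·q₀² = 196 − 197 = -1.
  k = 1: m = 14, d = 1, a = ⌊(14 + 14)/1⌋ = 28; p/q = (28·14 + 1)/(28·1 + 0) = 393/28; p² − 197·q² = 154449 − 154448 = 1.
  The first convergent with p² − 197·q² = 1 gives the fundamental solution (x₁, y₁) = (393, 28).
Step 2: Apply the recurrence (x_{n+1}, y_{n+1}) = (x₁x_n + 197y₁y_n, x₁y_n + y₁x_n) repeatedly.
  From (x_1, y_1) = (393, 28): x_2 = 393·393 + 197·28·28 = 308897; y_2 = 393·28 + 28·393 = 22008.
  From (x_2, y_2) = (308897, 22008): x_3 = 393·308897 + 197·28·22008 = 242792649; y_3 = 393·22008 + 28·308897 = 17298260.
  From (x_3, y_3) = (242792649, 17298260): x_4 = 393·242792649 + 197·28·17298260 = 190834713217; y_4 = 393·17298260 + 28·242792649 = 13596410352.
Step 3: Verify x_4² - 197·y_4² = 36417887768614634489089 - 36417887768614634489088 = 1 (should be 1). ✓

(x_1, y_1) = (393, 28); (x_4, y_4) = (190834713217, 13596410352).


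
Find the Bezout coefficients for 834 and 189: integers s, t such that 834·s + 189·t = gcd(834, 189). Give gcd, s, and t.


Euclidean algorithm on (834, 189) — divide until remainder is 0:
  834 = 4 · 189 + 78
  189 = 2 · 78 + 33
  78 = 2 · 33 + 12
  33 = 2 · 12 + 9
  12 = 1 · 9 + 3
  9 = 3 · 3 + 0
gcd(834, 189) = 3.
Track Bezout coefficients alongside the remainders: start with r₀ = 834 = a·1 + b·0 (s = 1, t = 0) and r₁ = 189 = a·0 + b·1 (s = 0, t = 1); each new remainder r_{k+1} = r_{k-1} − q_k·r_k inherits s_{k+1} = s_{k-1} − q_k·s_k, t_{k+1} = t_{k-1} − q_k·t_k, so r_k = a·s_k + b·t_k at every step:
  q = 4: r = 78, s = 1 − 4·0 = 1, t = 0 − 4·1 = -4  (check: 834·1 + 189·(-4) = 78)
  q = 2: r = 33, s = 0 − 2·1 = -2, t = 1 − 2·(-4) = 9  (check: 834·(-2) + 189·9 = 33)
  q = 2: r = 12, s = 1 − 2·(-2) = 5, t = -4 − 2·9 = -22  (check: 834·5 + 189·(-22) = 12)
  q = 2: r = 9, s = -2 − 2·5 = -12, t = 9 − 2·(-22) = 53  (check: 834·(-12) + 189·53 = 9)
  q = 1: r = 3, s = 5 − 1·(-12) = 17, t = -22 − 1·53 = -75  (check: 834·17 + 189·(-75) = 3)
The row with r = 3 (the gcd) gives the Bezout coefficients s = 17, t = -75.
Result: 834 · (17) + 189 · (-75) = 3.

gcd(834, 189) = 3; s = 17, t = -75 (check: 834·17 + 189·(-75) = 3).


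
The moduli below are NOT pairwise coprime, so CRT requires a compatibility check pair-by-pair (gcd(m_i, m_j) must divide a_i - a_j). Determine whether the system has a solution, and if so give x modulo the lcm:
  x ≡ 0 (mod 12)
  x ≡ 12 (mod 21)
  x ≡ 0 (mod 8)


Moduli 12, 21, 8 are not pairwise coprime, so CRT works modulo lcm(m_i) when all pairwise compatibility conditions hold.
Pairwise compatibility: gcd(m_i, m_j) must divide a_i - a_j for every pair.
Merge one congruence at a time:
  Start: x ≡ 0 (mod 12).
  Combine with x ≡ 12 (mod 21): gcd(12, 21) = 3; 12 - 0 = 12, which IS divisible by 3, so compatible.
    Write x = 0 + 12·t and substitute into x ≡ 12 (mod 21): 12·t ≡ 12 − 0 = 12 (mod 21).
    Divide the congruence (and modulus) by g = 3: 4·t ≡ 4 (mod 7).
    The inverse of 4 mod 7 is 2 (since 4·2 = 8 = 1·7 + 1), so t ≡ 2·4 = 8 ≡ 1 (mod 7).
    Then x = 0 + 12·1 = 12, valid modulo lcm(12, 21) = 84: x ≡ 12 (mod 84).
  Combine with x ≡ 0 (mod 8): gcd(84, 8) = 4; 0 - 12 = -12, which IS divisible by 4, so compatible.
    Write x = 12 + 84·t and substitute into x ≡ 0 (mod 8): 84·t ≡ 0 − 12 = -12 (mod 8).
    Divide the congruence (and modulus) by g = 4: 21·t ≡ -3 (mod 2).
    Reduce coefficients mod 2: 1·t ≡ 1 (mod 2).
    So t ≡ 1 (mod 2).
    Then x = 12 + 84·1 = 96, valid modulo lcm(84, 8) = 168: x ≡ 96 (mod 168).
Verify: 96 mod 12 = 0, 96 mod 21 = 12, 96 mod 8 = 0.

x ≡ 96 (mod 168).


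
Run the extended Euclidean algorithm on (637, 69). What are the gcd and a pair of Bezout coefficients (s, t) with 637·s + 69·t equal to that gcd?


Euclidean algorithm on (637, 69) — divide until remainder is 0:
  637 = 9 · 69 + 16
  69 = 4 · 16 + 5
  16 = 3 · 5 + 1
  5 = 5 · 1 + 0
gcd(637, 69) = 1.
Track Bezout coefficients alongside the remainders: start with r₀ = 637 = a·1 + b·0 (s = 1, t = 0) and r₁ = 69 = a·0 + b·1 (s = 0, t = 1); each new remainder r_{k+1} = r_{k-1} − q_k·r_k inherits s_{k+1} = s_{k-1} − q_k·s_k, t_{k+1} = t_{k-1} − q_k·t_k, so r_k = a·s_k + b·t_k at every step:
  q = 9: r = 16, s = 1 − 9·0 = 1, t = 0 − 9·1 = -9  (check: 637·1 + 69·(-9) = 16)
  q = 4: r = 5, s = 0 − 4·1 = -4, t = 1 − 4·(-9) = 37  (check: 637·(-4) + 69·37 = 5)
  q = 3: r = 1, s = 1 − 3·(-4) = 13, t = -9 − 3·37 = -120  (check: 637·13 + 69·(-120) = 1)
The row with r = 1 (the gcd) gives the Bezout coefficients s = 13, t = -120.
Result: 637 · (13) + 69 · (-120) = 1.

gcd(637, 69) = 1; s = 13, t = -120 (check: 637·13 + 69·(-120) = 1).


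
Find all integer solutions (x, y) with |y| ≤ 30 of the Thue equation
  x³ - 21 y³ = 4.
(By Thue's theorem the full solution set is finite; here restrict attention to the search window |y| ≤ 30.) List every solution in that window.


The equation is x³ - 21y³ = 4. For fixed y, x³ = 21·y³ + 4, so a solution requires the RHS to be a perfect cube.
Strategy: iterate y from -30 to 30, compute RHS = 21·y³ + 4, and check whether it is a (positive or negative) perfect cube.
Check small values of y:
  y = 0: RHS = 4 is not a perfect cube.
  y = 1: RHS = 25 is not a perfect cube.
  y = -1: RHS = -17 is not a perfect cube.
  y = 2: RHS = 172 is not a perfect cube.
  y = -2: RHS = -164 is not a perfect cube.
  y = 3: RHS = 571 is not a perfect cube.
  y = -3: RHS = -563 is not a perfect cube.
Continuing the search up to |y| = 30 finds no solutions either.
No (x, y) in the scanned range satisfies the equation.

No integer solutions with |y| ≤ 30.


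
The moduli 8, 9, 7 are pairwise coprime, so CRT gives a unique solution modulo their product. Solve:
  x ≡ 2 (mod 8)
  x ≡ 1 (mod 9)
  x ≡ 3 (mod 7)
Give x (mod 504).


Moduli 8, 9, 7 are pairwise coprime; by CRT there is a unique solution modulo M = 8 · 9 · 7 = 504.
Solve pairwise, accumulating the modulus:
  Start with x ≡ 2 (mod 8).
  Combine with x ≡ 1 (mod 9): since gcd(8, 9) = 1, we get a unique residue mod 72.
    Write x = 2 + 8·t and substitute into x ≡ 1 (mod 9): 8·t ≡ 1 − 2 = -1 (mod 9).
    Reduce coefficients mod 9: 8·t ≡ 8 (mod 9).
    The inverse of 8 mod 9 is 8 (since 8·8 = 64 = 7·9 + 1), so t ≡ 8·8 = 64 ≡ 1 (mod 9).
    Then x = 2 + 8·1 = 10, valid modulo lcm(8, 9) = 72: x ≡ 10 (mod 72).
  Combine with x ≡ 3 (mod 7): since gcd(72, 7) = 1, we get a unique residue mod 504.
    Write x = 10 + 72·t and substitute into x ≡ 3 (mod 7): 72·t ≡ 3 − 10 = -7 (mod 7).
    Reduce coefficients mod 7: 2·t ≡ 0 (mod 7).
    The inverse of 2 mod 7 is 4 (since 2·4 = 8 = 1·7 + 1), so t ≡ 4·0 = 0 ≡ 0 (mod 7).
    Then x = 10 + 72·0 = 10, valid modulo lcm(72, 7) = 504: x ≡ 10 (mod 504).
Verify: 10 mod 8 = 2 ✓, 10 mod 9 = 1 ✓, 10 mod 7 = 3 ✓.

x ≡ 10 (mod 504).


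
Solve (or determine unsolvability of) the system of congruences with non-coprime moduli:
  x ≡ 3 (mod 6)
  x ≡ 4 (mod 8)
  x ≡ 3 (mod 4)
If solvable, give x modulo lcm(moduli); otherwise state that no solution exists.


Moduli 6, 8, 4 are not pairwise coprime, so CRT works modulo lcm(m_i) when all pairwise compatibility conditions hold.
Pairwise compatibility: gcd(m_i, m_j) must divide a_i - a_j for every pair.
Merge one congruence at a time:
  Start: x ≡ 3 (mod 6).
  Combine with x ≡ 4 (mod 8): gcd(6, 8) = 2, and 4 - 3 = 1 is NOT divisible by 2.
    ⇒ system is inconsistent (no integer solution).

No solution (the system is inconsistent).


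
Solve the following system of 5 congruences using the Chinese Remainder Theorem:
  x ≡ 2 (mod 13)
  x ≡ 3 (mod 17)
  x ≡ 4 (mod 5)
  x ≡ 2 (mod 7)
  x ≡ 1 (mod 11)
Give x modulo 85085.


Product of moduli M = 13 · 17 · 5 · 7 · 11 = 85085.
Merge one congruence at a time:
  Start: x ≡ 2 (mod 13).
  Combine with x ≡ 3 (mod 17); new modulus lcm = 221.
    Write x = 2 + 13·t and substitute into x ≡ 3 (mod 17): 13·t ≡ 3 − 2 = 1 (mod 17).
    The inverse of 13 mod 17 is 4 (since 13·4 = 52 = 3·17 + 1), so t ≡ 4·1 = 4 ≡ 4 (mod 17).
    Then x = 2 + 13·4 = 54, valid modulo lcm(13, 17) = 221: x ≡ 54 (mod 221).
  Combine with x ≡ 4 (mod 5); new modulus lcm = 1105.
    Write x = 54 + 221·t and substitute into x ≡ 4 (mod 5): 221·t ≡ 4 − 54 = -50 (mod 5).
    Reduce coefficients mod 5: 1·t ≡ 0 (mod 5).
    So t ≡ 0 (mod 5).
    Then x = 54 + 221·0 = 54, valid modulo lcm(221, 5) = 1105: x ≡ 54 (mod 1105).
  Combine with x ≡ 2 (mod 7); new modulus lcm = 7735.
    Write x = 54 + 1105·t and substitute into x ≡ 2 (mod 7): 1105·t ≡ 2 − 54 = -52 (mod 7).
    Reduce coefficients mod 7: 6·t ≡ 4 (mod 7).
    The inverse of 6 mod 7 is 6 (since 6·6 = 36 = 5·7 + 1), so t ≡ 6·4 = 24 ≡ 3 (mod 7).
    Then x = 54 + 1105·3 = 3369, valid modulo lcm(1105, 7) = 7735: x ≡ 3369 (mod 7735).
  Combine with x ≡ 1 (mod 11); new modulus lcm = 85085.
    Write x = 3369 + 7735·t and substitute into x ≡ 1 (mod 11): 7735·t ≡ 1 − 3369 = -3368 (mod 11).
    Reduce coefficients mod 11: 2·t ≡ 9 (mod 11).
    The inverse of 2 mod 11 is 6 (since 2·6 = 12 = 1·11 + 1), so t ≡ 6·9 = 54 ≡ 10 (mod 11).
    Then x = 3369 + 7735·10 = 80719, valid modulo lcm(7735, 11) = 85085: x ≡ 80719 (mod 85085).
Verify against each original: 80719 mod 13 = 2, 80719 mod 17 = 3, 80719 mod 5 = 4, 80719 mod 7 = 2, 80719 mod 11 = 1.

x ≡ 80719 (mod 85085).


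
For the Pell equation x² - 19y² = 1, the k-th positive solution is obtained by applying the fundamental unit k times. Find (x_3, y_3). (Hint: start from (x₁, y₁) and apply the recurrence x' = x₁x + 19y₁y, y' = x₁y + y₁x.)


Step 1: Find the fundamental solution (x₁, y₁) of x² - 19y² = 1.
  Expand √19 as a continued fraction. a₀ = ⌊√19⌋ = 4; iterate m_{k+1} = d_k·a_k − m_k, d_{k+1} = (19 − m_{k+1}²)/d_k, a_{k+1} = ⌊(a₀ + m_{k+1})/d_{k+1}⌋ (starting m₀ = 0, d₀ = 1), with convergents p_k = a_k·p_{k-1} + p_{k-2}, q_k = a_k·q_{k-1} + q_{k-2} (p₋₁ = 1, q₋₁ = 0):
  k = 0: a₀ = 4; p₀/q₀ = 4/1; p₀² − 19·q₀² = 16 − 19 = -3.
  k = 1: m = 4, d = 3, a = ⌊(4 + 4)/3⌋ = 2; p/q = (2·4 + 1)/(2·1 + 0) = 9/2; p² − 19·q² = 81 − 76 = 5.
  k = 2: m = 2, d = 5, a = ⌊(4 + 2)/5⌋ = 1; p/q = (1·9 + 4)/(1·2 + 1) = 13/3; p² − 19·q² = 169 − 171 = -2.
  k = 3: m = 3, d = 2, a = ⌊(4 + 3)/2⌋ = 3; p/q = (3·13 + 9)/(3·3 + 2) = 48/11; p² − 19·q² = 2304 − 2299 = 5.
  k = 4: m = 3, d = 5, a = ⌊(4 + 3)/5⌋ = 1; p/q = (1·48 + 13)/(1·11 + 3) = 61/14; p² − 19·q² = 3721 − 3724 = -3.
  k = 5: m = 2, d = 3, a = ⌊(4 + 2)/3⌋ = 2; p/q = (2·61 + 48)/(2·14 + 11) = 170/39; p² − 19·q² = 28900 − 28899 = 1.
  The first convergent with p² − 19·q² = 1 gives the fundamental solution (x₁, y₁) = (170, 39).
Step 2: Apply the recurrence (x_{n+1}, y_{n+1}) = (x₁x_n + 19y₁y_n, x₁y_n + y₁x_n) repeatedly.
  From (x_1, y_1) = (170, 39): x_2 = 170·170 + 19·39·39 = 57799; y_2 = 170·39 + 39·170 = 13260.
  From (x_2, y_2) = (57799, 13260): x_3 = 170·57799 + 19·39·13260 = 19651490; y_3 = 170·13260 + 39·57799 = 4508361.
Step 3: Verify x_3² - 19·y_3² = 386181059220100 - 386181059220099 = 1 (should be 1). ✓

(x_1, y_1) = (170, 39); (x_3, y_3) = (19651490, 4508361).


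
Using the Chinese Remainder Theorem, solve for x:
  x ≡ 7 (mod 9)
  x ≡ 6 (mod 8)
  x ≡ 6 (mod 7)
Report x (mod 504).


Moduli 9, 8, 7 are pairwise coprime; by CRT there is a unique solution modulo M = 9 · 8 · 7 = 504.
Solve pairwise, accumulating the modulus:
  Start with x ≡ 7 (mod 9).
  Combine with x ≡ 6 (mod 8): since gcd(9, 8) = 1, we get a unique residue mod 72.
    Write x = 7 + 9·t and substitute into x ≡ 6 (mod 8): 9·t ≡ 6 − 7 = -1 (mod 8).
    Reduce coefficients mod 8: 1·t ≡ 7 (mod 8).
    So t ≡ 7 (mod 8).
    Then x = 7 + 9·7 = 70, valid modulo lcm(9, 8) = 72: x ≡ 70 (mod 72).
  Combine with x ≡ 6 (mod 7): since gcd(72, 7) = 1, we get a unique residue mod 504.
    Write x = 70 + 72·t and substitute into x ≡ 6 (mod 7): 72·t ≡ 6 − 70 = -64 (mod 7).
    Reduce coefficients mod 7: 2·t ≡ 6 (mod 7).
    The inverse of 2 mod 7 is 4 (since 2·4 = 8 = 1·7 + 1), so t ≡ 4·6 = 24 ≡ 3 (mod 7).
    Then x = 70 + 72·3 = 286, valid modulo lcm(72, 7) = 504: x ≡ 286 (mod 504).
Verify: 286 mod 9 = 7 ✓, 286 mod 8 = 6 ✓, 286 mod 7 = 6 ✓.

x ≡ 286 (mod 504).


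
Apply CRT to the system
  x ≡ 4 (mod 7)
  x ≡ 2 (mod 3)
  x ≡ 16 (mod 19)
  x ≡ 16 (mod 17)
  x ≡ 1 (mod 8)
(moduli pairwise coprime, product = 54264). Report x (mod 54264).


Product of moduli M = 7 · 3 · 19 · 17 · 8 = 54264.
Merge one congruence at a time:
  Start: x ≡ 4 (mod 7).
  Combine with x ≡ 2 (mod 3); new modulus lcm = 21.
    Write x = 4 + 7·t and substitute into x ≡ 2 (mod 3): 7·t ≡ 2 − 4 = -2 (mod 3).
    Reduce coefficients mod 3: 1·t ≡ 1 (mod 3).
    So t ≡ 1 (mod 3).
    Then x = 4 + 7·1 = 11, valid modulo lcm(7, 3) = 21: x ≡ 11 (mod 21).
  Combine with x ≡ 16 (mod 19); new modulus lcm = 399.
    Write x = 11 + 21·t and substitute into x ≡ 16 (mod 19): 21·t ≡ 16 − 11 = 5 (mod 19).
    Reduce coefficients mod 19: 2·t ≡ 5 (mod 19).
    The inverse of 2 mod 19 is 10 (since 2·10 = 20 = 1·19 + 1), so t ≡ 10·5 = 50 ≡ 12 (mod 19).
    Then x = 11 + 21·12 = 263, valid modulo lcm(21, 19) = 399: x ≡ 263 (mod 399).
  Combine with x ≡ 16 (mod 17); new modulus lcm = 6783.
    Write x = 263 + 399·t and substitute into x ≡ 16 (mod 17): 399·t ≡ 16 − 263 = -247 (mod 17).
    Reduce coefficients mod 17: 8·t ≡ 8 (mod 17).
    The inverse of 8 mod 17 is 15 (since 8·15 = 120 = 7·17 + 1), so t ≡ 15·8 = 120 ≡ 1 (mod 17).
    Then x = 263 + 399·1 = 662, valid modulo lcm(399, 17) = 6783: x ≡ 662 (mod 6783).
  Combine with x ≡ 1 (mod 8); new modulus lcm = 54264.
    Write x = 662 + 6783·t and substitute into x ≡ 1 (mod 8): 6783·t ≡ 1 − 662 = -661 (mod 8).
    Reduce coefficients mod 8: 7·t ≡ 3 (mod 8).
    The inverse of 7 mod 8 is 7 (since 7·7 = 49 = 6·8 + 1), so t ≡ 7·3 = 21 ≡ 5 (mod 8).
    Then x = 662 + 6783·5 = 34577, valid modulo lcm(6783, 8) = 54264: x ≡ 34577 (mod 54264).
Verify against each original: 34577 mod 7 = 4, 34577 mod 3 = 2, 34577 mod 19 = 16, 34577 mod 17 = 16, 34577 mod 8 = 1.

x ≡ 34577 (mod 54264).


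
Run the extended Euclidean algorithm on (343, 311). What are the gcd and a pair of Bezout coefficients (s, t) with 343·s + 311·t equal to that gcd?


Euclidean algorithm on (343, 311) — divide until remainder is 0:
  343 = 1 · 311 + 32
  311 = 9 · 32 + 23
  32 = 1 · 23 + 9
  23 = 2 · 9 + 5
  9 = 1 · 5 + 4
  5 = 1 · 4 + 1
  4 = 4 · 1 + 0
gcd(343, 311) = 1.
Track Bezout coefficients alongside the remainders: start with r₀ = 343 = a·1 + b·0 (s = 1, t = 0) and r₁ = 311 = a·0 + b·1 (s = 0, t = 1); each new remainder r_{k+1} = r_{k-1} − q_k·r_k inherits s_{k+1} = s_{k-1} − q_k·s_k, t_{k+1} = t_{k-1} − q_k·t_k, so r_k = a·s_k + b·t_k at every step:
  q = 1: r = 32, s = 1 − 1·0 = 1, t = 0 − 1·1 = -1  (check: 343·1 + 311·(-1) = 32)
  q = 9: r = 23, s = 0 − 9·1 = -9, t = 1 − 9·(-1) = 10  (check: 343·(-9) + 311·10 = 23)
  q = 1: r = 9, s = 1 − 1·(-9) = 10, t = -1 − 1·10 = -11  (check: 343·10 + 311·(-11) = 9)
  q = 2: r = 5, s = -9 − 2·10 = -29, t = 10 − 2·(-11) = 32  (check: 343·(-29) + 311·32 = 5)
  q = 1: r = 4, s = 10 − 1·(-29) = 39, t = -11 − 1·32 = -43  (check: 343·39 + 311·(-43) = 4)
  q = 1: r = 1, s = -29 − 1·39 = -68, t = 32 − 1·(-43) = 75  (check: 343·(-68) + 311·75 = 1)
The row with r = 1 (the gcd) gives the Bezout coefficients s = -68, t = 75.
Result: 343 · (-68) + 311 · (75) = 1.

gcd(343, 311) = 1; s = -68, t = 75 (check: 343·(-68) + 311·75 = 1).


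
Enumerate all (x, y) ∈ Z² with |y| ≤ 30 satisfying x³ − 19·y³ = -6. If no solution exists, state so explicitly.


The equation is x³ - 19y³ = -6. For fixed y, x³ = 19·y³ − 6, so a solution requires the RHS to be a perfect cube.
Strategy: iterate y from -30 to 30, compute RHS = 19·y³ − 6, and check whether it is a (positive or negative) perfect cube.
Check small values of y:
  y = 0: RHS = -6 is not a perfect cube.
  y = 1: RHS = 13 is not a perfect cube.
  y = -1: RHS = -25 is not a perfect cube.
  y = 2: RHS = 146 is not a perfect cube.
  y = -2: RHS = -158 is not a perfect cube.
  y = 3: RHS = 507 is not a perfect cube.
  y = -3: RHS = -519 is not a perfect cube.
Continuing the search up to |y| = 30 finds no solutions either.
No (x, y) in the scanned range satisfies the equation.

No integer solutions with |y| ≤ 30.


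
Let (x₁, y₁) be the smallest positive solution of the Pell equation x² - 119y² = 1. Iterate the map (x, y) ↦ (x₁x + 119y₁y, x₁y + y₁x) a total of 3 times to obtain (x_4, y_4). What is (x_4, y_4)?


Step 1: Find the fundamental solution (x₁, y₁) of x² - 119y² = 1.
  Expand √119 as a continued fraction. a₀ = ⌊√119⌋ = 10; iterate m_{k+1} = d_k·a_k − m_k, d_{k+1} = (119 − m_{k+1}²)/d_k, a_{k+1} = ⌊(a₀ + m_{k+1})/d_{k+1}⌋ (starting m₀ = 0, d₀ = 1), with convergents p_k = a_k·p_{k-1} + p_{k-2}, q_k = a_k·q_{k-1} + q_{k-2} (p₋₁ = 1, q₋₁ = 0):
  k = 0: a₀ = 10; p₀/q₀ = 10/1; p₀² − 119·q₀² = 100 − 119 = -19.
  k = 1: m = 10, d = 19, a = ⌊(10 + 10)/19⌋ = 1; p/q = (1·10 + 1)/(1·1 + 0) = 11/1; p² − 119·q² = 121 − 119 = 2.
  k = 2: m = 9, d = 2, a = ⌊(10 + 9)/2⌋ = 9; p/q = (9·11 + 10)/(9·1 + 1) = 109/10; p² − 119·q² = 11881 − 11900 = -19.
  k = 3: m = 9, d = 19, a = ⌊(10 + 9)/19⌋ = 1; p/q = (1·109 + 11)/(1·10 + 1) = 120/11; p² − 119·q² = 14400 − 14399 = 1.
  The first convergent with p² − 119·q² = 1 gives the fundamental solution (x₁, y₁) = (120, 11).
Step 2: Apply the recurrence (x_{n+1}, y_{n+1}) = (x₁x_n + 119y₁y_n, x₁y_n + y₁x_n) repeatedly.
  From (x_1, y_1) = (120, 11): x_2 = 120·120 + 119·11·11 = 28799; y_2 = 120·11 + 11·120 = 2640.
  From (x_2, y_2) = (28799, 2640): x_3 = 120·28799 + 119·11·2640 = 6911640; y_3 = 120·2640 + 11·28799 = 633589.
  From (x_3, y_3) = (6911640, 633589): x_4 = 120·6911640 + 119·11·633589 = 1658764801; y_4 = 120·633589 + 11·6911640 = 152058720.
Step 3: Verify x_4² - 119·y_4² = 2751500665036569601 - 2751500665036569600 = 1 (should be 1). ✓

(x_1, y_1) = (120, 11); (x_4, y_4) = (1658764801, 152058720).


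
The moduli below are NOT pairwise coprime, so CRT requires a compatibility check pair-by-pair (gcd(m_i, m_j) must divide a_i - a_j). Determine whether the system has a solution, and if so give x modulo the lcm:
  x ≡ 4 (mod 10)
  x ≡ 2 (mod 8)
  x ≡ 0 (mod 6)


Moduli 10, 8, 6 are not pairwise coprime, so CRT works modulo lcm(m_i) when all pairwise compatibility conditions hold.
Pairwise compatibility: gcd(m_i, m_j) must divide a_i - a_j for every pair.
Merge one congruence at a time:
  Start: x ≡ 4 (mod 10).
  Combine with x ≡ 2 (mod 8): gcd(10, 8) = 2; 2 - 4 = -2, which IS divisible by 2, so compatible.
    Write x = 4 + 10·t and substitute into x ≡ 2 (mod 8): 10·t ≡ 2 − 4 = -2 (mod 8).
    Divide the congruence (and modulus) by g = 2: 5·t ≡ -1 (mod 4).
    Reduce coefficients mod 4: 1·t ≡ 3 (mod 4).
    So t ≡ 3 (mod 4).
    Then x = 4 + 10·3 = 34, valid modulo lcm(10, 8) = 40: x ≡ 34 (mod 40).
  Combine with x ≡ 0 (mod 6): gcd(40, 6) = 2; 0 - 34 = -34, which IS divisible by 2, so compatible.
    Write x = 34 + 40·t and substitute into x ≡ 0 (mod 6): 40·t ≡ 0 − 34 = -34 (mod 6).
    Divide the congruence (and modulus) by g = 2: 20·t ≡ -17 (mod 3).
    Reduce coefficients mod 3: 2·t ≡ 1 (mod 3).
    The inverse of 2 mod 3 is 2 (since 2·2 = 4 = 1·3 + 1), so t ≡ 2·1 = 2 ≡ 2 (mod 3).
    Then x = 34 + 40·2 = 114, valid modulo lcm(40, 6) = 120: x ≡ 114 (mod 120).
Verify: 114 mod 10 = 4, 114 mod 8 = 2, 114 mod 6 = 0.

x ≡ 114 (mod 120).


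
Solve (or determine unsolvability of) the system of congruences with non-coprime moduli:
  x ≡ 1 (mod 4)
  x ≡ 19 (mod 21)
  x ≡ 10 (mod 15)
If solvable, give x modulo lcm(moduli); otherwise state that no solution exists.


Moduli 4, 21, 15 are not pairwise coprime, so CRT works modulo lcm(m_i) when all pairwise compatibility conditions hold.
Pairwise compatibility: gcd(m_i, m_j) must divide a_i - a_j for every pair.
Merge one congruence at a time:
  Start: x ≡ 1 (mod 4).
  Combine with x ≡ 19 (mod 21): gcd(4, 21) = 1; 19 - 1 = 18, which IS divisible by 1, so compatible.
    Write x = 1 + 4·t and substitute into x ≡ 19 (mod 21): 4·t ≡ 19 − 1 = 18 (mod 21).
    The inverse of 4 mod 21 is 16 (since 4·16 = 64 = 3·21 + 1), so t ≡ 16·18 = 288 ≡ 15 (mod 21).
    Then x = 1 + 4·15 = 61, valid modulo lcm(4, 21) = 84: x ≡ 61 (mod 84).
  Combine with x ≡ 10 (mod 15): gcd(84, 15) = 3; 10 - 61 = -51, which IS divisible by 3, so compatible.
    Write x = 61 + 84·t and substitute into x ≡ 10 (mod 15): 84·t ≡ 10 − 61 = -51 (mod 15).
    Divide the congruence (and modulus) by g = 3: 28·t ≡ -17 (mod 5).
    Reduce coefficients mod 5: 3·t ≡ 3 (mod 5).
    The inverse of 3 mod 5 is 2 (since 3·2 = 6 = 1·5 + 1), so t ≡ 2·3 = 6 ≡ 1 (mod 5).
    Then x = 61 + 84·1 = 145, valid modulo lcm(84, 15) = 420: x ≡ 145 (mod 420).
Verify: 145 mod 4 = 1, 145 mod 21 = 19, 145 mod 15 = 10.

x ≡ 145 (mod 420).


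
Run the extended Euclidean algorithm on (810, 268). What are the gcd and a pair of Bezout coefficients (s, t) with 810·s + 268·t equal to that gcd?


Euclidean algorithm on (810, 268) — divide until remainder is 0:
  810 = 3 · 268 + 6
  268 = 44 · 6 + 4
  6 = 1 · 4 + 2
  4 = 2 · 2 + 0
gcd(810, 268) = 2.
Track Bezout coefficients alongside the remainders: start with r₀ = 810 = a·1 + b·0 (s = 1, t = 0) and r₁ = 268 = a·0 + b·1 (s = 0, t = 1); each new remainder r_{k+1} = r_{k-1} − q_k·r_k inherits s_{k+1} = s_{k-1} − q_k·s_k, t_{k+1} = t_{k-1} − q_k·t_k, so r_k = a·s_k + b·t_k at every step:
  q = 3: r = 6, s = 1 − 3·0 = 1, t = 0 − 3·1 = -3  (check: 810·1 + 268·(-3) = 6)
  q = 44: r = 4, s = 0 − 44·1 = -44, t = 1 − 44·(-3) = 133  (check: 810·(-44) + 268·133 = 4)
  q = 1: r = 2, s = 1 − 1·(-44) = 45, t = -3 − 1·133 = -136  (check: 810·45 + 268·(-136) = 2)
The row with r = 2 (the gcd) gives the Bezout coefficients s = 45, t = -136.
Result: 810 · (45) + 268 · (-136) = 2.

gcd(810, 268) = 2; s = 45, t = -136 (check: 810·45 + 268·(-136) = 2).


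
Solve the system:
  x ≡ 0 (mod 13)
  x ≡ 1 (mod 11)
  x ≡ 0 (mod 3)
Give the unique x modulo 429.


Moduli 13, 11, 3 are pairwise coprime; by CRT there is a unique solution modulo M = 13 · 11 · 3 = 429.
Solve pairwise, accumulating the modulus:
  Start with x ≡ 0 (mod 13).
  Combine with x ≡ 1 (mod 11): since gcd(13, 11) = 1, we get a unique residue mod 143.
    Write x = 0 + 13·t and substitute into x ≡ 1 (mod 11): 13·t ≡ 1 − 0 = 1 (mod 11).
    Reduce coefficients mod 11: 2·t ≡ 1 (mod 11).
    The inverse of 2 mod 11 is 6 (since 2·6 = 12 = 1·11 + 1), so t ≡ 6·1 = 6 ≡ 6 (mod 11).
    Then x = 0 + 13·6 = 78, valid modulo lcm(13, 11) = 143: x ≡ 78 (mod 143).
  Combine with x ≡ 0 (mod 3): since gcd(143, 3) = 1, we get a unique residue mod 429.
    Write x = 78 + 143·t and substitute into x ≡ 0 (mod 3): 143·t ≡ 0 − 78 = -78 (mod 3).
    Reduce coefficients mod 3: 2·t ≡ 0 (mod 3).
    The inverse of 2 mod 3 is 2 (since 2·2 = 4 = 1·3 + 1), so t ≡ 2·0 = 0 ≡ 0 (mod 3).
    Then x = 78 + 143·0 = 78, valid modulo lcm(143, 3) = 429: x ≡ 78 (mod 429).
Verify: 78 mod 13 = 0 ✓, 78 mod 11 = 1 ✓, 78 mod 3 = 0 ✓.

x ≡ 78 (mod 429).


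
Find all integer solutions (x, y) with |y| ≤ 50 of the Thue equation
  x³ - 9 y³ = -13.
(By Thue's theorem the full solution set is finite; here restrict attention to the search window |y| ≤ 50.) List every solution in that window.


The equation is x³ - 9y³ = -13. For fixed y, x³ = 9·y³ − 13, so a solution requires the RHS to be a perfect cube.
Strategy: iterate y from -50 to 50, compute RHS = 9·y³ − 13, and check whether it is a (positive or negative) perfect cube.
Check small values of y:
  y = 0: RHS = -13 is not a perfect cube.
  y = 1: RHS = -4 is not a perfect cube.
  y = -1: RHS = -22 is not a perfect cube.
  y = 2: RHS = 59 is not a perfect cube.
  y = -2: RHS = -85 is not a perfect cube.
  y = 3: RHS = 230 is not a perfect cube.
  y = -3: RHS = -256 is not a perfect cube.
Continuing the search up to |y| = 50 finds no solutions either.
No (x, y) in the scanned range satisfies the equation.

No integer solutions with |y| ≤ 50.


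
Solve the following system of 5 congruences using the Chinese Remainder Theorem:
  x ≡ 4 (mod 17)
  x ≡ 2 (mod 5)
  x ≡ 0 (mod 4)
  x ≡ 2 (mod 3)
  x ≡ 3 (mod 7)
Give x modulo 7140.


Product of moduli M = 17 · 5 · 4 · 3 · 7 = 7140.
Merge one congruence at a time:
  Start: x ≡ 4 (mod 17).
  Combine with x ≡ 2 (mod 5); new modulus lcm = 85.
    Write x = 4 + 17·t and substitute into x ≡ 2 (mod 5): 17·t ≡ 2 − 4 = -2 (mod 5).
    Reduce coefficients mod 5: 2·t ≡ 3 (mod 5).
    The inverse of 2 mod 5 is 3 (since 2·3 = 6 = 1·5 + 1), so t ≡ 3·3 = 9 ≡ 4 (mod 5).
    Then x = 4 + 17·4 = 72, valid modulo lcm(17, 5) = 85: x ≡ 72 (mod 85).
  Combine with x ≡ 0 (mod 4); new modulus lcm = 340.
    Write x = 72 + 85·t and substitute into x ≡ 0 (mod 4): 85·t ≡ 0 − 72 = -72 (mod 4).
    Reduce coefficients mod 4: 1·t ≡ 0 (mod 4).
    So t ≡ 0 (mod 4).
    Then x = 72 + 85·0 = 72, valid modulo lcm(85, 4) = 340: x ≡ 72 (mod 340).
  Combine with x ≡ 2 (mod 3); new modulus lcm = 1020.
    Write x = 72 + 340·t and substitute into x ≡ 2 (mod 3): 340·t ≡ 2 − 72 = -70 (mod 3).
    Reduce coefficients mod 3: 1·t ≡ 2 (mod 3).
    So t ≡ 2 (mod 3).
    Then x = 72 + 340·2 = 752, valid modulo lcm(340, 3) = 1020: x ≡ 752 (mod 1020).
  Combine with x ≡ 3 (mod 7); new modulus lcm = 7140.
    Write x = 752 + 1020·t and substitute into x ≡ 3 (mod 7): 1020·t ≡ 3 − 752 = -749 (mod 7).
    Reduce coefficients mod 7: 5·t ≡ 0 (mod 7).
    The inverse of 5 mod 7 is 3 (since 5·3 = 15 = 2·7 + 1), so t ≡ 3·0 = 0 ≡ 0 (mod 7).
    Then x = 752 + 1020·0 = 752, valid modulo lcm(1020, 7) = 7140: x ≡ 752 (mod 7140).
Verify against each original: 752 mod 17 = 4, 752 mod 5 = 2, 752 mod 4 = 0, 752 mod 3 = 2, 752 mod 7 = 3.

x ≡ 752 (mod 7140).


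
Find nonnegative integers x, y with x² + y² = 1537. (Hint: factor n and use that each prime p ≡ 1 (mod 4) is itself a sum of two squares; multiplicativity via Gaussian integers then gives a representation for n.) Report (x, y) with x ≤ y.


Step 1: Factor n = 1537 = 29 · 53.
Step 2: Check the mod-4 condition on each prime factor: 29 ≡ 1 (mod 4), exponent 1; 53 ≡ 1 (mod 4), exponent 1.
All primes ≡ 3 (mod 4) appear to even exponent (or don't appear), so by the two-squares theorem n IS expressible as a sum of two squares.
Step 3: Build a representation. Here n = 29 · 53 is a product of primes ≡ 1 (mod 4). Each prime p ≡ 1 (mod 4) is itself a sum of two squares; find a² by testing p − a² for a perfect square:
  29: 29 − 1² = 28, 29 − 2² = 25 = 5² ⇒ 29 = 2² + 5².
  53: 53 − 1² = 52, 53 − 2² = 49 = 7² ⇒ 53 = 2² + 7².
  Combine using the Brahmagupta–Fibonacci identity (a² + b²)(c² + d²) = (ac − bd)² + (ad + bc)² = (ac + bd)² + (ad − bc)²:
  29 · 53 = 1537: from (2² + 5²)(2² + 7²), take (2·2 − 5·7, 2·7 + 5·2) = (4 − 35, 14 + 10) = (-31, 24); dropping signs (only squares matter) gives (31, 24); check 31² + 24² = 961 + 576 = 1537 ✓.
Step 4: Order so x ≤ y and verify: 24² + 31² = 576 + 961 = 1537 = n. ✓

n = 1537 = 24² + 31² (one valid representation with x ≤ y).


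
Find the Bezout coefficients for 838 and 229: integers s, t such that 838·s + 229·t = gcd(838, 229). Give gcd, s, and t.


Euclidean algorithm on (838, 229) — divide until remainder is 0:
  838 = 3 · 229 + 151
  229 = 1 · 151 + 78
  151 = 1 · 78 + 73
  78 = 1 · 73 + 5
  73 = 14 · 5 + 3
  5 = 1 · 3 + 2
  3 = 1 · 2 + 1
  2 = 2 · 1 + 0
gcd(838, 229) = 1.
Track Bezout coefficients alongside the remainders: start with r₀ = 838 = a·1 + b·0 (s = 1, t = 0) and r₁ = 229 = a·0 + b·1 (s = 0, t = 1); each new remainder r_{k+1} = r_{k-1} − q_k·r_k inherits s_{k+1} = s_{k-1} − q_k·s_k, t_{k+1} = t_{k-1} − q_k·t_k, so r_k = a·s_k + b·t_k at every step:
  q = 3: r = 151, s = 1 − 3·0 = 1, t = 0 − 3·1 = -3  (check: 838·1 + 229·(-3) = 151)
  q = 1: r = 78, s = 0 − 1·1 = -1, t = 1 − 1·(-3) = 4  (check: 838·(-1) + 229·4 = 78)
  q = 1: r = 73, s = 1 − 1·(-1) = 2, t = -3 − 1·4 = -7  (check: 838·2 + 229·(-7) = 73)
  q = 1: r = 5, s = -1 − 1·2 = -3, t = 4 − 1·(-7) = 11  (check: 838·(-3) + 229·11 = 5)
  q = 14: r = 3, s = 2 − 14·(-3) = 44, t = -7 − 14·11 = -161  (check: 838·44 + 229·(-161) = 3)
  q = 1: r = 2, s = -3 − 1·44 = -47, t = 11 − 1·(-161) = 172  (check: 838·(-47) + 229·172 = 2)
  q = 1: r = 1, s = 44 − 1·(-47) = 91, t = -161 − 1·172 = -333  (check: 838·91 + 229·(-333) = 1)
The row with r = 1 (the gcd) gives the Bezout coefficients s = 91, t = -333.
Result: 838 · (91) + 229 · (-333) = 1.

gcd(838, 229) = 1; s = 91, t = -333 (check: 838·91 + 229·(-333) = 1).
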